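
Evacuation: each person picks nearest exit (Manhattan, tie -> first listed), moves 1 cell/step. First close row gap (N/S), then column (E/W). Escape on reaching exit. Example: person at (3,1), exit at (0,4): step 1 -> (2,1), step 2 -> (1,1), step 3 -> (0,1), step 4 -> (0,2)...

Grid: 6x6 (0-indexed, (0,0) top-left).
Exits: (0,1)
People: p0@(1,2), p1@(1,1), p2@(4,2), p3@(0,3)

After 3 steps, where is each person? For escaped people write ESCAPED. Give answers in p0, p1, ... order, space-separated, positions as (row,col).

Step 1: p0:(1,2)->(0,2) | p1:(1,1)->(0,1)->EXIT | p2:(4,2)->(3,2) | p3:(0,3)->(0,2)
Step 2: p0:(0,2)->(0,1)->EXIT | p1:escaped | p2:(3,2)->(2,2) | p3:(0,2)->(0,1)->EXIT
Step 3: p0:escaped | p1:escaped | p2:(2,2)->(1,2) | p3:escaped

ESCAPED ESCAPED (1,2) ESCAPED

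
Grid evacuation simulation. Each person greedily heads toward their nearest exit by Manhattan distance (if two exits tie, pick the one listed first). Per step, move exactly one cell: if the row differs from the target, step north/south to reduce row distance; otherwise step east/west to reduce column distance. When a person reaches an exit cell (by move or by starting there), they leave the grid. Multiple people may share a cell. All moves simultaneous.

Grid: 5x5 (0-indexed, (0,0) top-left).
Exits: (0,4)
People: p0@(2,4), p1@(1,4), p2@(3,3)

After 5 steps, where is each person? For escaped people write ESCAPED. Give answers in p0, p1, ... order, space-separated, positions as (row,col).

Step 1: p0:(2,4)->(1,4) | p1:(1,4)->(0,4)->EXIT | p2:(3,3)->(2,3)
Step 2: p0:(1,4)->(0,4)->EXIT | p1:escaped | p2:(2,3)->(1,3)
Step 3: p0:escaped | p1:escaped | p2:(1,3)->(0,3)
Step 4: p0:escaped | p1:escaped | p2:(0,3)->(0,4)->EXIT

ESCAPED ESCAPED ESCAPED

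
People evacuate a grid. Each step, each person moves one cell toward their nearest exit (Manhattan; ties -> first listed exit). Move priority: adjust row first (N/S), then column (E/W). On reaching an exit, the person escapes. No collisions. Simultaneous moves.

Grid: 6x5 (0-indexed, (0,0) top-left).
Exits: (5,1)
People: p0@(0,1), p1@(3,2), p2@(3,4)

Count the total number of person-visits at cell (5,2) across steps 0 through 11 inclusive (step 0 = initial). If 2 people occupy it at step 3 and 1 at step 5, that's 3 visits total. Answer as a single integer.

Step 0: p0@(0,1) p1@(3,2) p2@(3,4) -> at (5,2): 0 [-], cum=0
Step 1: p0@(1,1) p1@(4,2) p2@(4,4) -> at (5,2): 0 [-], cum=0
Step 2: p0@(2,1) p1@(5,2) p2@(5,4) -> at (5,2): 1 [p1], cum=1
Step 3: p0@(3,1) p1@ESC p2@(5,3) -> at (5,2): 0 [-], cum=1
Step 4: p0@(4,1) p1@ESC p2@(5,2) -> at (5,2): 1 [p2], cum=2
Step 5: p0@ESC p1@ESC p2@ESC -> at (5,2): 0 [-], cum=2
Total visits = 2

Answer: 2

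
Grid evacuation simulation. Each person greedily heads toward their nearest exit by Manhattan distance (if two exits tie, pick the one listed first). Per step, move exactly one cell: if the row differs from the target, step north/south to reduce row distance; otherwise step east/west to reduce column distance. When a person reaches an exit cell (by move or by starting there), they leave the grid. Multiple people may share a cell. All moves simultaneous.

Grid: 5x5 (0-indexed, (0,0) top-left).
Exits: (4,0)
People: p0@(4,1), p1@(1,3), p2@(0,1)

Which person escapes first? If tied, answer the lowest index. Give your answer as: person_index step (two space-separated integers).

Step 1: p0:(4,1)->(4,0)->EXIT | p1:(1,3)->(2,3) | p2:(0,1)->(1,1)
Step 2: p0:escaped | p1:(2,3)->(3,3) | p2:(1,1)->(2,1)
Step 3: p0:escaped | p1:(3,3)->(4,3) | p2:(2,1)->(3,1)
Step 4: p0:escaped | p1:(4,3)->(4,2) | p2:(3,1)->(4,1)
Step 5: p0:escaped | p1:(4,2)->(4,1) | p2:(4,1)->(4,0)->EXIT
Step 6: p0:escaped | p1:(4,1)->(4,0)->EXIT | p2:escaped
Exit steps: [1, 6, 5]
First to escape: p0 at step 1

Answer: 0 1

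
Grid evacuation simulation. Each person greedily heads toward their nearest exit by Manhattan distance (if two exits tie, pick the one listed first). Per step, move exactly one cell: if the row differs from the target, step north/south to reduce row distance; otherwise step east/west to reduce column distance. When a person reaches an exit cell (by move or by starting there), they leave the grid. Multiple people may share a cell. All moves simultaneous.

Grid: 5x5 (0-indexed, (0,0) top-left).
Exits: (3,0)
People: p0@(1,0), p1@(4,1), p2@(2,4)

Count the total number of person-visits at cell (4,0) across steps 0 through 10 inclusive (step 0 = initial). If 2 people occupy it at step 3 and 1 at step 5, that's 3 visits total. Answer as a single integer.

Answer: 0

Derivation:
Step 0: p0@(1,0) p1@(4,1) p2@(2,4) -> at (4,0): 0 [-], cum=0
Step 1: p0@(2,0) p1@(3,1) p2@(3,4) -> at (4,0): 0 [-], cum=0
Step 2: p0@ESC p1@ESC p2@(3,3) -> at (4,0): 0 [-], cum=0
Step 3: p0@ESC p1@ESC p2@(3,2) -> at (4,0): 0 [-], cum=0
Step 4: p0@ESC p1@ESC p2@(3,1) -> at (4,0): 0 [-], cum=0
Step 5: p0@ESC p1@ESC p2@ESC -> at (4,0): 0 [-], cum=0
Total visits = 0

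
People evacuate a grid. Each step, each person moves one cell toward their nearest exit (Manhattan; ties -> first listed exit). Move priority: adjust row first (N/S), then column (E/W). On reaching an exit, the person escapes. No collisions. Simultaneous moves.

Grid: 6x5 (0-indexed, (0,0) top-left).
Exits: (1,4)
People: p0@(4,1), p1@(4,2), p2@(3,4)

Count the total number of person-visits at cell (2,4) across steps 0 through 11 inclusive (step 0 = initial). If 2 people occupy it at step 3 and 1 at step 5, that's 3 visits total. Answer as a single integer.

Answer: 1

Derivation:
Step 0: p0@(4,1) p1@(4,2) p2@(3,4) -> at (2,4): 0 [-], cum=0
Step 1: p0@(3,1) p1@(3,2) p2@(2,4) -> at (2,4): 1 [p2], cum=1
Step 2: p0@(2,1) p1@(2,2) p2@ESC -> at (2,4): 0 [-], cum=1
Step 3: p0@(1,1) p1@(1,2) p2@ESC -> at (2,4): 0 [-], cum=1
Step 4: p0@(1,2) p1@(1,3) p2@ESC -> at (2,4): 0 [-], cum=1
Step 5: p0@(1,3) p1@ESC p2@ESC -> at (2,4): 0 [-], cum=1
Step 6: p0@ESC p1@ESC p2@ESC -> at (2,4): 0 [-], cum=1
Total visits = 1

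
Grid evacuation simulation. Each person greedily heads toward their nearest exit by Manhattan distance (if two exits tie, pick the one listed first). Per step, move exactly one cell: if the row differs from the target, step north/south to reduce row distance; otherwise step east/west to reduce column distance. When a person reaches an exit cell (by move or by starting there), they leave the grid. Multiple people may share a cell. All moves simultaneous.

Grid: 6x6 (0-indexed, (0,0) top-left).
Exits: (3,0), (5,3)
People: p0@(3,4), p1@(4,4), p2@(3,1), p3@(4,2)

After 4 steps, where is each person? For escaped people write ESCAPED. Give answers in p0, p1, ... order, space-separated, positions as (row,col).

Step 1: p0:(3,4)->(4,4) | p1:(4,4)->(5,4) | p2:(3,1)->(3,0)->EXIT | p3:(4,2)->(5,2)
Step 2: p0:(4,4)->(5,4) | p1:(5,4)->(5,3)->EXIT | p2:escaped | p3:(5,2)->(5,3)->EXIT
Step 3: p0:(5,4)->(5,3)->EXIT | p1:escaped | p2:escaped | p3:escaped

ESCAPED ESCAPED ESCAPED ESCAPED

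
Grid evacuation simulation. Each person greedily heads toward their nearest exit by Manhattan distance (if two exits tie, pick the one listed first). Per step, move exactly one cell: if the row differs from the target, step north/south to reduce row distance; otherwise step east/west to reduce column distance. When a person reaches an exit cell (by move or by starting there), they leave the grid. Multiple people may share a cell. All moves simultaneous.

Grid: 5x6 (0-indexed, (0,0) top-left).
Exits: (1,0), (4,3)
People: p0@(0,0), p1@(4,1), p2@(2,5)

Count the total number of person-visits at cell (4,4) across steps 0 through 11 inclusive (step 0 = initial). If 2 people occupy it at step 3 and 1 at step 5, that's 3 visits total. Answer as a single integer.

Step 0: p0@(0,0) p1@(4,1) p2@(2,5) -> at (4,4): 0 [-], cum=0
Step 1: p0@ESC p1@(4,2) p2@(3,5) -> at (4,4): 0 [-], cum=0
Step 2: p0@ESC p1@ESC p2@(4,5) -> at (4,4): 0 [-], cum=0
Step 3: p0@ESC p1@ESC p2@(4,4) -> at (4,4): 1 [p2], cum=1
Step 4: p0@ESC p1@ESC p2@ESC -> at (4,4): 0 [-], cum=1
Total visits = 1

Answer: 1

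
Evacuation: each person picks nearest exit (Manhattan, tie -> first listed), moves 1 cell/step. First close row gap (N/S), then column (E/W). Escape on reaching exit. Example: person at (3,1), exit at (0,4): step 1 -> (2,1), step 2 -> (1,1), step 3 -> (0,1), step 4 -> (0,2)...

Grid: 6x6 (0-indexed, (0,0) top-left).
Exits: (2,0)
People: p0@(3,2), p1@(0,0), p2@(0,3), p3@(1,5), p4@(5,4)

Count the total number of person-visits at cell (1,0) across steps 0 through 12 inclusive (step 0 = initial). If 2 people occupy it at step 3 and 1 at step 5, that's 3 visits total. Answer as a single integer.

Answer: 1

Derivation:
Step 0: p0@(3,2) p1@(0,0) p2@(0,3) p3@(1,5) p4@(5,4) -> at (1,0): 0 [-], cum=0
Step 1: p0@(2,2) p1@(1,0) p2@(1,3) p3@(2,5) p4@(4,4) -> at (1,0): 1 [p1], cum=1
Step 2: p0@(2,1) p1@ESC p2@(2,3) p3@(2,4) p4@(3,4) -> at (1,0): 0 [-], cum=1
Step 3: p0@ESC p1@ESC p2@(2,2) p3@(2,3) p4@(2,4) -> at (1,0): 0 [-], cum=1
Step 4: p0@ESC p1@ESC p2@(2,1) p3@(2,2) p4@(2,3) -> at (1,0): 0 [-], cum=1
Step 5: p0@ESC p1@ESC p2@ESC p3@(2,1) p4@(2,2) -> at (1,0): 0 [-], cum=1
Step 6: p0@ESC p1@ESC p2@ESC p3@ESC p4@(2,1) -> at (1,0): 0 [-], cum=1
Step 7: p0@ESC p1@ESC p2@ESC p3@ESC p4@ESC -> at (1,0): 0 [-], cum=1
Total visits = 1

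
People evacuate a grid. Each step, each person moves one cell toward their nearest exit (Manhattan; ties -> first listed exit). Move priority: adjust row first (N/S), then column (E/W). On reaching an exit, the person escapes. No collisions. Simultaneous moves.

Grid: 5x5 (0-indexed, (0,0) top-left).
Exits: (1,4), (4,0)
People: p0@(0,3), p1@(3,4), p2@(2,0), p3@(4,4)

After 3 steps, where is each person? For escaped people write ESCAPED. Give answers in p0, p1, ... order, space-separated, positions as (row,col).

Step 1: p0:(0,3)->(1,3) | p1:(3,4)->(2,4) | p2:(2,0)->(3,0) | p3:(4,4)->(3,4)
Step 2: p0:(1,3)->(1,4)->EXIT | p1:(2,4)->(1,4)->EXIT | p2:(3,0)->(4,0)->EXIT | p3:(3,4)->(2,4)
Step 3: p0:escaped | p1:escaped | p2:escaped | p3:(2,4)->(1,4)->EXIT

ESCAPED ESCAPED ESCAPED ESCAPED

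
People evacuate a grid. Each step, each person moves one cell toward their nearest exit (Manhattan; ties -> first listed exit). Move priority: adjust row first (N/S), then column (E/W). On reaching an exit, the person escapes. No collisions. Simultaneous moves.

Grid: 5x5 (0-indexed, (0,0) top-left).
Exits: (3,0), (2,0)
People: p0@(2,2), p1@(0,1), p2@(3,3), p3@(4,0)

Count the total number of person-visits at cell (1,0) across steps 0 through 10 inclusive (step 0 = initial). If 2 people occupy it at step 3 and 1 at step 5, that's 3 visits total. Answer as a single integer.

Step 0: p0@(2,2) p1@(0,1) p2@(3,3) p3@(4,0) -> at (1,0): 0 [-], cum=0
Step 1: p0@(2,1) p1@(1,1) p2@(3,2) p3@ESC -> at (1,0): 0 [-], cum=0
Step 2: p0@ESC p1@(2,1) p2@(3,1) p3@ESC -> at (1,0): 0 [-], cum=0
Step 3: p0@ESC p1@ESC p2@ESC p3@ESC -> at (1,0): 0 [-], cum=0
Total visits = 0

Answer: 0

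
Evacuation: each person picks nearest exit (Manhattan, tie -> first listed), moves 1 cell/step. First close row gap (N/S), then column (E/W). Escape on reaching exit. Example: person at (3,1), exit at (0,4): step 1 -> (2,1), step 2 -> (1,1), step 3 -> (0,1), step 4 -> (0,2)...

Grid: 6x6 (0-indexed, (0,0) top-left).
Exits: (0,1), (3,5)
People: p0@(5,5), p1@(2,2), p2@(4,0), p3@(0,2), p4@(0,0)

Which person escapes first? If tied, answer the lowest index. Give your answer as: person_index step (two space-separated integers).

Answer: 3 1

Derivation:
Step 1: p0:(5,5)->(4,5) | p1:(2,2)->(1,2) | p2:(4,0)->(3,0) | p3:(0,2)->(0,1)->EXIT | p4:(0,0)->(0,1)->EXIT
Step 2: p0:(4,5)->(3,5)->EXIT | p1:(1,2)->(0,2) | p2:(3,0)->(2,0) | p3:escaped | p4:escaped
Step 3: p0:escaped | p1:(0,2)->(0,1)->EXIT | p2:(2,0)->(1,0) | p3:escaped | p4:escaped
Step 4: p0:escaped | p1:escaped | p2:(1,0)->(0,0) | p3:escaped | p4:escaped
Step 5: p0:escaped | p1:escaped | p2:(0,0)->(0,1)->EXIT | p3:escaped | p4:escaped
Exit steps: [2, 3, 5, 1, 1]
First to escape: p3 at step 1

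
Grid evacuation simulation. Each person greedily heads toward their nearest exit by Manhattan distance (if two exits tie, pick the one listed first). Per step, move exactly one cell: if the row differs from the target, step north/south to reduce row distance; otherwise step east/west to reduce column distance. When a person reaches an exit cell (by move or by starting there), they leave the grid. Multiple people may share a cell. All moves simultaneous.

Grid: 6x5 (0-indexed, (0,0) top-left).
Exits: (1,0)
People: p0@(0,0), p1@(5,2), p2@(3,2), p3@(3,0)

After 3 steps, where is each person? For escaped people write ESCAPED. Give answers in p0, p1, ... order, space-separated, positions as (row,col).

Step 1: p0:(0,0)->(1,0)->EXIT | p1:(5,2)->(4,2) | p2:(3,2)->(2,2) | p3:(3,0)->(2,0)
Step 2: p0:escaped | p1:(4,2)->(3,2) | p2:(2,2)->(1,2) | p3:(2,0)->(1,0)->EXIT
Step 3: p0:escaped | p1:(3,2)->(2,2) | p2:(1,2)->(1,1) | p3:escaped

ESCAPED (2,2) (1,1) ESCAPED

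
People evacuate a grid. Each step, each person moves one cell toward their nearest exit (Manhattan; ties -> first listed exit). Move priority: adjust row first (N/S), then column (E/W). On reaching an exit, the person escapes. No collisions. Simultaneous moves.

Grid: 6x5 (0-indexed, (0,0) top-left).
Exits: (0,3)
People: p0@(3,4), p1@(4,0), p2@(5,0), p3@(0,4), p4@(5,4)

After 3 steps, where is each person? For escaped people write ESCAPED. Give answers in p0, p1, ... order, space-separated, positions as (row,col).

Step 1: p0:(3,4)->(2,4) | p1:(4,0)->(3,0) | p2:(5,0)->(4,0) | p3:(0,4)->(0,3)->EXIT | p4:(5,4)->(4,4)
Step 2: p0:(2,4)->(1,4) | p1:(3,0)->(2,0) | p2:(4,0)->(3,0) | p3:escaped | p4:(4,4)->(3,4)
Step 3: p0:(1,4)->(0,4) | p1:(2,0)->(1,0) | p2:(3,0)->(2,0) | p3:escaped | p4:(3,4)->(2,4)

(0,4) (1,0) (2,0) ESCAPED (2,4)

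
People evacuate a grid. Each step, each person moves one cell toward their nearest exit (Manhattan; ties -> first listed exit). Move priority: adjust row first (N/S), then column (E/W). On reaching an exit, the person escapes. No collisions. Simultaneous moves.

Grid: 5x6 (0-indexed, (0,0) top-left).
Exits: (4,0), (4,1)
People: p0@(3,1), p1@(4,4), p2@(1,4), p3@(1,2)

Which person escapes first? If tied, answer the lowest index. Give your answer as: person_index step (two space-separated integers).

Answer: 0 1

Derivation:
Step 1: p0:(3,1)->(4,1)->EXIT | p1:(4,4)->(4,3) | p2:(1,4)->(2,4) | p3:(1,2)->(2,2)
Step 2: p0:escaped | p1:(4,3)->(4,2) | p2:(2,4)->(3,4) | p3:(2,2)->(3,2)
Step 3: p0:escaped | p1:(4,2)->(4,1)->EXIT | p2:(3,4)->(4,4) | p3:(3,2)->(4,2)
Step 4: p0:escaped | p1:escaped | p2:(4,4)->(4,3) | p3:(4,2)->(4,1)->EXIT
Step 5: p0:escaped | p1:escaped | p2:(4,3)->(4,2) | p3:escaped
Step 6: p0:escaped | p1:escaped | p2:(4,2)->(4,1)->EXIT | p3:escaped
Exit steps: [1, 3, 6, 4]
First to escape: p0 at step 1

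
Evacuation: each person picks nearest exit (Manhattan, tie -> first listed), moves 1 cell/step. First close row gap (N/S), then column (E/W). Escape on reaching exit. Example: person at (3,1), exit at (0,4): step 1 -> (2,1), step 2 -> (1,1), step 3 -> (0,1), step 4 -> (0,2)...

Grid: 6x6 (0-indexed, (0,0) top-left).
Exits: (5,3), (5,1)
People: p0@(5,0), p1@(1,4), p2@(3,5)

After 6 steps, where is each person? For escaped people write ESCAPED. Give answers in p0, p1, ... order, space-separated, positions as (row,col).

Step 1: p0:(5,0)->(5,1)->EXIT | p1:(1,4)->(2,4) | p2:(3,5)->(4,5)
Step 2: p0:escaped | p1:(2,4)->(3,4) | p2:(4,5)->(5,5)
Step 3: p0:escaped | p1:(3,4)->(4,4) | p2:(5,5)->(5,4)
Step 4: p0:escaped | p1:(4,4)->(5,4) | p2:(5,4)->(5,3)->EXIT
Step 5: p0:escaped | p1:(5,4)->(5,3)->EXIT | p2:escaped

ESCAPED ESCAPED ESCAPED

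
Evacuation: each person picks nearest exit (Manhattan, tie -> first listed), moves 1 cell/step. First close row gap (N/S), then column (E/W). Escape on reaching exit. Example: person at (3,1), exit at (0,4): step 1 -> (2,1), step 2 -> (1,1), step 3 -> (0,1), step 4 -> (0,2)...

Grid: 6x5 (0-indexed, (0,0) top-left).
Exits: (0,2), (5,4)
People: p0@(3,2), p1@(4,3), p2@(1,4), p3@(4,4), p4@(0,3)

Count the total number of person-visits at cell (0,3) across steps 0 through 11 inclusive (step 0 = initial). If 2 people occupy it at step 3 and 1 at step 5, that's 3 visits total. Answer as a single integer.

Answer: 2

Derivation:
Step 0: p0@(3,2) p1@(4,3) p2@(1,4) p3@(4,4) p4@(0,3) -> at (0,3): 1 [p4], cum=1
Step 1: p0@(2,2) p1@(5,3) p2@(0,4) p3@ESC p4@ESC -> at (0,3): 0 [-], cum=1
Step 2: p0@(1,2) p1@ESC p2@(0,3) p3@ESC p4@ESC -> at (0,3): 1 [p2], cum=2
Step 3: p0@ESC p1@ESC p2@ESC p3@ESC p4@ESC -> at (0,3): 0 [-], cum=2
Total visits = 2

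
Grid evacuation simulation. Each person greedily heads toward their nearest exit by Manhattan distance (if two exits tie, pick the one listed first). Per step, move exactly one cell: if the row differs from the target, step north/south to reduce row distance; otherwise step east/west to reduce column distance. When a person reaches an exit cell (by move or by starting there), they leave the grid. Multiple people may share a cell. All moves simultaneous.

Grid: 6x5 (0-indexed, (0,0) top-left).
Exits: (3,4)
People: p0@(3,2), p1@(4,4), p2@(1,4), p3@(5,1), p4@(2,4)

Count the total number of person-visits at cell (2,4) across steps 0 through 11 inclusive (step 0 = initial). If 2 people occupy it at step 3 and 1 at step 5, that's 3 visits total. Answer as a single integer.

Step 0: p0@(3,2) p1@(4,4) p2@(1,4) p3@(5,1) p4@(2,4) -> at (2,4): 1 [p4], cum=1
Step 1: p0@(3,3) p1@ESC p2@(2,4) p3@(4,1) p4@ESC -> at (2,4): 1 [p2], cum=2
Step 2: p0@ESC p1@ESC p2@ESC p3@(3,1) p4@ESC -> at (2,4): 0 [-], cum=2
Step 3: p0@ESC p1@ESC p2@ESC p3@(3,2) p4@ESC -> at (2,4): 0 [-], cum=2
Step 4: p0@ESC p1@ESC p2@ESC p3@(3,3) p4@ESC -> at (2,4): 0 [-], cum=2
Step 5: p0@ESC p1@ESC p2@ESC p3@ESC p4@ESC -> at (2,4): 0 [-], cum=2
Total visits = 2

Answer: 2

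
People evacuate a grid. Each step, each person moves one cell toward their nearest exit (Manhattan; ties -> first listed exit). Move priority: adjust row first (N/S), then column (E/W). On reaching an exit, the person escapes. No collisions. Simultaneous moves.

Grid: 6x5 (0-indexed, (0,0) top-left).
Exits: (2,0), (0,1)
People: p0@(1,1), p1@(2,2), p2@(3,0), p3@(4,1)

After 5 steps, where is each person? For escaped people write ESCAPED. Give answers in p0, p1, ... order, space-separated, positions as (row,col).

Step 1: p0:(1,1)->(0,1)->EXIT | p1:(2,2)->(2,1) | p2:(3,0)->(2,0)->EXIT | p3:(4,1)->(3,1)
Step 2: p0:escaped | p1:(2,1)->(2,0)->EXIT | p2:escaped | p3:(3,1)->(2,1)
Step 3: p0:escaped | p1:escaped | p2:escaped | p3:(2,1)->(2,0)->EXIT

ESCAPED ESCAPED ESCAPED ESCAPED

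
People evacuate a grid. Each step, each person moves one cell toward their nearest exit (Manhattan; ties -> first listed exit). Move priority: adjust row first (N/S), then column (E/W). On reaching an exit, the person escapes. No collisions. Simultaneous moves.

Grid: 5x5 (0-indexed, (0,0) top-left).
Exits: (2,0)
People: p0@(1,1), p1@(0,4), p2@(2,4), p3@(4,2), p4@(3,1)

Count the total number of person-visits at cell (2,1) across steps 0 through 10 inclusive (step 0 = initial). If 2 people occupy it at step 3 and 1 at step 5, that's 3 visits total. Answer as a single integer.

Step 0: p0@(1,1) p1@(0,4) p2@(2,4) p3@(4,2) p4@(3,1) -> at (2,1): 0 [-], cum=0
Step 1: p0@(2,1) p1@(1,4) p2@(2,3) p3@(3,2) p4@(2,1) -> at (2,1): 2 [p0,p4], cum=2
Step 2: p0@ESC p1@(2,4) p2@(2,2) p3@(2,2) p4@ESC -> at (2,1): 0 [-], cum=2
Step 3: p0@ESC p1@(2,3) p2@(2,1) p3@(2,1) p4@ESC -> at (2,1): 2 [p2,p3], cum=4
Step 4: p0@ESC p1@(2,2) p2@ESC p3@ESC p4@ESC -> at (2,1): 0 [-], cum=4
Step 5: p0@ESC p1@(2,1) p2@ESC p3@ESC p4@ESC -> at (2,1): 1 [p1], cum=5
Step 6: p0@ESC p1@ESC p2@ESC p3@ESC p4@ESC -> at (2,1): 0 [-], cum=5
Total visits = 5

Answer: 5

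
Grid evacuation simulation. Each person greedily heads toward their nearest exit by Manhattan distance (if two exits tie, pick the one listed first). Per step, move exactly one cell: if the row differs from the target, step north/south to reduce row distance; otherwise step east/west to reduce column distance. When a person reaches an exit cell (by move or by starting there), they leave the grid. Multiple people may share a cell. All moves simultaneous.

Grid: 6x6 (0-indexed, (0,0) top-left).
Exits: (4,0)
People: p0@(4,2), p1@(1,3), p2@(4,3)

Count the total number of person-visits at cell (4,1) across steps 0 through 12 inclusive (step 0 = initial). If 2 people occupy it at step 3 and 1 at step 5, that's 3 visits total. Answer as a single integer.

Answer: 3

Derivation:
Step 0: p0@(4,2) p1@(1,3) p2@(4,3) -> at (4,1): 0 [-], cum=0
Step 1: p0@(4,1) p1@(2,3) p2@(4,2) -> at (4,1): 1 [p0], cum=1
Step 2: p0@ESC p1@(3,3) p2@(4,1) -> at (4,1): 1 [p2], cum=2
Step 3: p0@ESC p1@(4,3) p2@ESC -> at (4,1): 0 [-], cum=2
Step 4: p0@ESC p1@(4,2) p2@ESC -> at (4,1): 0 [-], cum=2
Step 5: p0@ESC p1@(4,1) p2@ESC -> at (4,1): 1 [p1], cum=3
Step 6: p0@ESC p1@ESC p2@ESC -> at (4,1): 0 [-], cum=3
Total visits = 3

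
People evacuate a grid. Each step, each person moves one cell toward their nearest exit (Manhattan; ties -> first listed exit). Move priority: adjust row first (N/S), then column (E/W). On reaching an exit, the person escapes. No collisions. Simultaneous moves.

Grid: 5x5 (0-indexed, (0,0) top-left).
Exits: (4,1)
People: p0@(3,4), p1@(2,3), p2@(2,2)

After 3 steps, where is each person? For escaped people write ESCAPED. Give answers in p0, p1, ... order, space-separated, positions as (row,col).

Step 1: p0:(3,4)->(4,4) | p1:(2,3)->(3,3) | p2:(2,2)->(3,2)
Step 2: p0:(4,4)->(4,3) | p1:(3,3)->(4,3) | p2:(3,2)->(4,2)
Step 3: p0:(4,3)->(4,2) | p1:(4,3)->(4,2) | p2:(4,2)->(4,1)->EXIT

(4,2) (4,2) ESCAPED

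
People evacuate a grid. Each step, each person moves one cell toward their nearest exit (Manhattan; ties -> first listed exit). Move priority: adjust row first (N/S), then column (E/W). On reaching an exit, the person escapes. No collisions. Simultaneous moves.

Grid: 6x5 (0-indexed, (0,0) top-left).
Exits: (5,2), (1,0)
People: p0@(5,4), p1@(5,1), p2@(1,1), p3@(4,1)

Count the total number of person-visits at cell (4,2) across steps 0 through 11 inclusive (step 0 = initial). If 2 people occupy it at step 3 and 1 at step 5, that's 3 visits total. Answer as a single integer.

Answer: 0

Derivation:
Step 0: p0@(5,4) p1@(5,1) p2@(1,1) p3@(4,1) -> at (4,2): 0 [-], cum=0
Step 1: p0@(5,3) p1@ESC p2@ESC p3@(5,1) -> at (4,2): 0 [-], cum=0
Step 2: p0@ESC p1@ESC p2@ESC p3@ESC -> at (4,2): 0 [-], cum=0
Total visits = 0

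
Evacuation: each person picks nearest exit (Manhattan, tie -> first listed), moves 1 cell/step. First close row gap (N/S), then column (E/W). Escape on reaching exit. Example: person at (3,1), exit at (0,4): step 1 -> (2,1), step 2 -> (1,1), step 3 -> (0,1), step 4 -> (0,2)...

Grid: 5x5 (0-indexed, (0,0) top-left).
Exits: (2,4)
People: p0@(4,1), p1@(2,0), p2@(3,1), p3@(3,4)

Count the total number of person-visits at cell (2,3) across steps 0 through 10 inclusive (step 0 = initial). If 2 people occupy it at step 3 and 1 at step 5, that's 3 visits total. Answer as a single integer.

Answer: 3

Derivation:
Step 0: p0@(4,1) p1@(2,0) p2@(3,1) p3@(3,4) -> at (2,3): 0 [-], cum=0
Step 1: p0@(3,1) p1@(2,1) p2@(2,1) p3@ESC -> at (2,3): 0 [-], cum=0
Step 2: p0@(2,1) p1@(2,2) p2@(2,2) p3@ESC -> at (2,3): 0 [-], cum=0
Step 3: p0@(2,2) p1@(2,3) p2@(2,3) p3@ESC -> at (2,3): 2 [p1,p2], cum=2
Step 4: p0@(2,3) p1@ESC p2@ESC p3@ESC -> at (2,3): 1 [p0], cum=3
Step 5: p0@ESC p1@ESC p2@ESC p3@ESC -> at (2,3): 0 [-], cum=3
Total visits = 3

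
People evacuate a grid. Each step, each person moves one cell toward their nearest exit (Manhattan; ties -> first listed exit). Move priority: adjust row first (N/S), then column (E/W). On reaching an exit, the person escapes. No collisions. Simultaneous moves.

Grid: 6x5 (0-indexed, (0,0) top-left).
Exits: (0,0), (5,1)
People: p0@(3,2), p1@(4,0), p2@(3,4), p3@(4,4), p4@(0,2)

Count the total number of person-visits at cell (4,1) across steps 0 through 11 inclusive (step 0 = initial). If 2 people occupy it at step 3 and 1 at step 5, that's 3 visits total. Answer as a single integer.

Answer: 0

Derivation:
Step 0: p0@(3,2) p1@(4,0) p2@(3,4) p3@(4,4) p4@(0,2) -> at (4,1): 0 [-], cum=0
Step 1: p0@(4,2) p1@(5,0) p2@(4,4) p3@(5,4) p4@(0,1) -> at (4,1): 0 [-], cum=0
Step 2: p0@(5,2) p1@ESC p2@(5,4) p3@(5,3) p4@ESC -> at (4,1): 0 [-], cum=0
Step 3: p0@ESC p1@ESC p2@(5,3) p3@(5,2) p4@ESC -> at (4,1): 0 [-], cum=0
Step 4: p0@ESC p1@ESC p2@(5,2) p3@ESC p4@ESC -> at (4,1): 0 [-], cum=0
Step 5: p0@ESC p1@ESC p2@ESC p3@ESC p4@ESC -> at (4,1): 0 [-], cum=0
Total visits = 0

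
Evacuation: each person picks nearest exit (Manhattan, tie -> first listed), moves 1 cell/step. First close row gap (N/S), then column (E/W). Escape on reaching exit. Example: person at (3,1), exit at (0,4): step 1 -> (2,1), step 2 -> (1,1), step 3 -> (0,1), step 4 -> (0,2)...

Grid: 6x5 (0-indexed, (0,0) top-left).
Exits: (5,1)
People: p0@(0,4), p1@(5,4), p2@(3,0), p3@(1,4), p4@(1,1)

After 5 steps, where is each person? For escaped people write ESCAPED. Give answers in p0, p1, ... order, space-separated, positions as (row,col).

Step 1: p0:(0,4)->(1,4) | p1:(5,4)->(5,3) | p2:(3,0)->(4,0) | p3:(1,4)->(2,4) | p4:(1,1)->(2,1)
Step 2: p0:(1,4)->(2,4) | p1:(5,3)->(5,2) | p2:(4,0)->(5,0) | p3:(2,4)->(3,4) | p4:(2,1)->(3,1)
Step 3: p0:(2,4)->(3,4) | p1:(5,2)->(5,1)->EXIT | p2:(5,0)->(5,1)->EXIT | p3:(3,4)->(4,4) | p4:(3,1)->(4,1)
Step 4: p0:(3,4)->(4,4) | p1:escaped | p2:escaped | p3:(4,4)->(5,4) | p4:(4,1)->(5,1)->EXIT
Step 5: p0:(4,4)->(5,4) | p1:escaped | p2:escaped | p3:(5,4)->(5,3) | p4:escaped

(5,4) ESCAPED ESCAPED (5,3) ESCAPED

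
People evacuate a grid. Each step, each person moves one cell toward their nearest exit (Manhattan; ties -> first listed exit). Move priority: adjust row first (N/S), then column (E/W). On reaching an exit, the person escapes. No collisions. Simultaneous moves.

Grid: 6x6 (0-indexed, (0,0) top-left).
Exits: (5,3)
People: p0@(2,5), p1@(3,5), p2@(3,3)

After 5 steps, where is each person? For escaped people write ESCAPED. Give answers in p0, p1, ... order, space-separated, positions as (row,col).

Step 1: p0:(2,5)->(3,5) | p1:(3,5)->(4,5) | p2:(3,3)->(4,3)
Step 2: p0:(3,5)->(4,5) | p1:(4,5)->(5,5) | p2:(4,3)->(5,3)->EXIT
Step 3: p0:(4,5)->(5,5) | p1:(5,5)->(5,4) | p2:escaped
Step 4: p0:(5,5)->(5,4) | p1:(5,4)->(5,3)->EXIT | p2:escaped
Step 5: p0:(5,4)->(5,3)->EXIT | p1:escaped | p2:escaped

ESCAPED ESCAPED ESCAPED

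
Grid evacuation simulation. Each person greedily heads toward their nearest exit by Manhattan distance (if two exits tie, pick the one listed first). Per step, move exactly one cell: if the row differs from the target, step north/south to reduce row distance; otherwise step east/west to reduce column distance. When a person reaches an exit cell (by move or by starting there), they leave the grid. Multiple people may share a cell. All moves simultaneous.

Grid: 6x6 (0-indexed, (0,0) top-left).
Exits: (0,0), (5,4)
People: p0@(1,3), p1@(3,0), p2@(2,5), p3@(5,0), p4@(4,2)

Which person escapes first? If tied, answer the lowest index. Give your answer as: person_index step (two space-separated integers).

Step 1: p0:(1,3)->(0,3) | p1:(3,0)->(2,0) | p2:(2,5)->(3,5) | p3:(5,0)->(5,1) | p4:(4,2)->(5,2)
Step 2: p0:(0,3)->(0,2) | p1:(2,0)->(1,0) | p2:(3,5)->(4,5) | p3:(5,1)->(5,2) | p4:(5,2)->(5,3)
Step 3: p0:(0,2)->(0,1) | p1:(1,0)->(0,0)->EXIT | p2:(4,5)->(5,5) | p3:(5,2)->(5,3) | p4:(5,3)->(5,4)->EXIT
Step 4: p0:(0,1)->(0,0)->EXIT | p1:escaped | p2:(5,5)->(5,4)->EXIT | p3:(5,3)->(5,4)->EXIT | p4:escaped
Exit steps: [4, 3, 4, 4, 3]
First to escape: p1 at step 3

Answer: 1 3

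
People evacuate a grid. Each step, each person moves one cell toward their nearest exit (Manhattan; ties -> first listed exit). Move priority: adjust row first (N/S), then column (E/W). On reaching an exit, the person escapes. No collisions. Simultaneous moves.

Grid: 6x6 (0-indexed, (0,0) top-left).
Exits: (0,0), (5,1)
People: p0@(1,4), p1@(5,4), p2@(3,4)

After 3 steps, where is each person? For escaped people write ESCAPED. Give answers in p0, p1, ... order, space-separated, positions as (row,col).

Step 1: p0:(1,4)->(0,4) | p1:(5,4)->(5,3) | p2:(3,4)->(4,4)
Step 2: p0:(0,4)->(0,3) | p1:(5,3)->(5,2) | p2:(4,4)->(5,4)
Step 3: p0:(0,3)->(0,2) | p1:(5,2)->(5,1)->EXIT | p2:(5,4)->(5,3)

(0,2) ESCAPED (5,3)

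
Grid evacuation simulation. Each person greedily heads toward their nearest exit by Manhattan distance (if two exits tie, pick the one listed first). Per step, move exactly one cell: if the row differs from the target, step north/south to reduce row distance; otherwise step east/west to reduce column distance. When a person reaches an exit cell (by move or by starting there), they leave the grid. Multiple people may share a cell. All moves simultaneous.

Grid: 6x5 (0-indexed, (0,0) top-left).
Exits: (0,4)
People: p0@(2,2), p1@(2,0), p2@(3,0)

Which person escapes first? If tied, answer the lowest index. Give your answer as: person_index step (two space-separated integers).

Answer: 0 4

Derivation:
Step 1: p0:(2,2)->(1,2) | p1:(2,0)->(1,0) | p2:(3,0)->(2,0)
Step 2: p0:(1,2)->(0,2) | p1:(1,0)->(0,0) | p2:(2,0)->(1,0)
Step 3: p0:(0,2)->(0,3) | p1:(0,0)->(0,1) | p2:(1,0)->(0,0)
Step 4: p0:(0,3)->(0,4)->EXIT | p1:(0,1)->(0,2) | p2:(0,0)->(0,1)
Step 5: p0:escaped | p1:(0,2)->(0,3) | p2:(0,1)->(0,2)
Step 6: p0:escaped | p1:(0,3)->(0,4)->EXIT | p2:(0,2)->(0,3)
Step 7: p0:escaped | p1:escaped | p2:(0,3)->(0,4)->EXIT
Exit steps: [4, 6, 7]
First to escape: p0 at step 4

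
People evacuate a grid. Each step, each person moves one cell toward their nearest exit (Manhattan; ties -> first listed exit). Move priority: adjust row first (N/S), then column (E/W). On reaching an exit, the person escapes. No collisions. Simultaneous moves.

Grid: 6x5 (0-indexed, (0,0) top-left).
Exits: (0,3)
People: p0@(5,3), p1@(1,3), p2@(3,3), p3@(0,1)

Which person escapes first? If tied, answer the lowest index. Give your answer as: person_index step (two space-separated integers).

Answer: 1 1

Derivation:
Step 1: p0:(5,3)->(4,3) | p1:(1,3)->(0,3)->EXIT | p2:(3,3)->(2,3) | p3:(0,1)->(0,2)
Step 2: p0:(4,3)->(3,3) | p1:escaped | p2:(2,3)->(1,3) | p3:(0,2)->(0,3)->EXIT
Step 3: p0:(3,3)->(2,3) | p1:escaped | p2:(1,3)->(0,3)->EXIT | p3:escaped
Step 4: p0:(2,3)->(1,3) | p1:escaped | p2:escaped | p3:escaped
Step 5: p0:(1,3)->(0,3)->EXIT | p1:escaped | p2:escaped | p3:escaped
Exit steps: [5, 1, 3, 2]
First to escape: p1 at step 1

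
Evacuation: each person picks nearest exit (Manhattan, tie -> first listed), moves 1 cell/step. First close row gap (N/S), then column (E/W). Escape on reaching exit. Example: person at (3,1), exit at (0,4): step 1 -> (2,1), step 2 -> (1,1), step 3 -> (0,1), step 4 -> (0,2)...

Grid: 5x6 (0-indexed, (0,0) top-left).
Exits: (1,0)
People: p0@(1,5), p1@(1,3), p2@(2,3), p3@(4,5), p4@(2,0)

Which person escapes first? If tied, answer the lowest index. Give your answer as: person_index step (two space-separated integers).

Answer: 4 1

Derivation:
Step 1: p0:(1,5)->(1,4) | p1:(1,3)->(1,2) | p2:(2,3)->(1,3) | p3:(4,5)->(3,5) | p4:(2,0)->(1,0)->EXIT
Step 2: p0:(1,4)->(1,3) | p1:(1,2)->(1,1) | p2:(1,3)->(1,2) | p3:(3,5)->(2,5) | p4:escaped
Step 3: p0:(1,3)->(1,2) | p1:(1,1)->(1,0)->EXIT | p2:(1,2)->(1,1) | p3:(2,5)->(1,5) | p4:escaped
Step 4: p0:(1,2)->(1,1) | p1:escaped | p2:(1,1)->(1,0)->EXIT | p3:(1,5)->(1,4) | p4:escaped
Step 5: p0:(1,1)->(1,0)->EXIT | p1:escaped | p2:escaped | p3:(1,4)->(1,3) | p4:escaped
Step 6: p0:escaped | p1:escaped | p2:escaped | p3:(1,3)->(1,2) | p4:escaped
Step 7: p0:escaped | p1:escaped | p2:escaped | p3:(1,2)->(1,1) | p4:escaped
Step 8: p0:escaped | p1:escaped | p2:escaped | p3:(1,1)->(1,0)->EXIT | p4:escaped
Exit steps: [5, 3, 4, 8, 1]
First to escape: p4 at step 1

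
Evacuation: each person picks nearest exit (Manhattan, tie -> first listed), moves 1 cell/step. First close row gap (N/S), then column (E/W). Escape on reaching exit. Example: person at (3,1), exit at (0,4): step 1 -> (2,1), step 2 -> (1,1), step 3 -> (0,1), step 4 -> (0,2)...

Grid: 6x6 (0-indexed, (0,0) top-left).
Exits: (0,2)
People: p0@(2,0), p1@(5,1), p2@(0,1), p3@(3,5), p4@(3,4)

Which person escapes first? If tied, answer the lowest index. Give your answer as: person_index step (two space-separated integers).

Step 1: p0:(2,0)->(1,0) | p1:(5,1)->(4,1) | p2:(0,1)->(0,2)->EXIT | p3:(3,5)->(2,5) | p4:(3,4)->(2,4)
Step 2: p0:(1,0)->(0,0) | p1:(4,1)->(3,1) | p2:escaped | p3:(2,5)->(1,5) | p4:(2,4)->(1,4)
Step 3: p0:(0,0)->(0,1) | p1:(3,1)->(2,1) | p2:escaped | p3:(1,5)->(0,5) | p4:(1,4)->(0,4)
Step 4: p0:(0,1)->(0,2)->EXIT | p1:(2,1)->(1,1) | p2:escaped | p3:(0,5)->(0,4) | p4:(0,4)->(0,3)
Step 5: p0:escaped | p1:(1,1)->(0,1) | p2:escaped | p3:(0,4)->(0,3) | p4:(0,3)->(0,2)->EXIT
Step 6: p0:escaped | p1:(0,1)->(0,2)->EXIT | p2:escaped | p3:(0,3)->(0,2)->EXIT | p4:escaped
Exit steps: [4, 6, 1, 6, 5]
First to escape: p2 at step 1

Answer: 2 1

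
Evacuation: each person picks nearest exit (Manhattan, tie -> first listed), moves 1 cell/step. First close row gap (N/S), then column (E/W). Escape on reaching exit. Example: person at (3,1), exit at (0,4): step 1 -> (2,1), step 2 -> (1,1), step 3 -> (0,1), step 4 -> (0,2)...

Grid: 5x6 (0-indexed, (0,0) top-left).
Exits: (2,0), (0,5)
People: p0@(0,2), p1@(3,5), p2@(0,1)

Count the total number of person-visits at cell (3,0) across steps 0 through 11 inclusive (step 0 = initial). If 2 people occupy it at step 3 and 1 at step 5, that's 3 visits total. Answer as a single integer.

Step 0: p0@(0,2) p1@(3,5) p2@(0,1) -> at (3,0): 0 [-], cum=0
Step 1: p0@(0,3) p1@(2,5) p2@(1,1) -> at (3,0): 0 [-], cum=0
Step 2: p0@(0,4) p1@(1,5) p2@(2,1) -> at (3,0): 0 [-], cum=0
Step 3: p0@ESC p1@ESC p2@ESC -> at (3,0): 0 [-], cum=0
Total visits = 0

Answer: 0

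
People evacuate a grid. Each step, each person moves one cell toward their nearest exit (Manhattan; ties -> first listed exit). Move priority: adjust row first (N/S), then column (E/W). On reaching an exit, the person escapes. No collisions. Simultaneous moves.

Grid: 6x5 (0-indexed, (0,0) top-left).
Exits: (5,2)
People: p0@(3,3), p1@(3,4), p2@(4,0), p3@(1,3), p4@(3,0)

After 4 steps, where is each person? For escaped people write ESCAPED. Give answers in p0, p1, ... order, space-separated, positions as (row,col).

Step 1: p0:(3,3)->(4,3) | p1:(3,4)->(4,4) | p2:(4,0)->(5,0) | p3:(1,3)->(2,3) | p4:(3,0)->(4,0)
Step 2: p0:(4,3)->(5,3) | p1:(4,4)->(5,4) | p2:(5,0)->(5,1) | p3:(2,3)->(3,3) | p4:(4,0)->(5,0)
Step 3: p0:(5,3)->(5,2)->EXIT | p1:(5,4)->(5,3) | p2:(5,1)->(5,2)->EXIT | p3:(3,3)->(4,3) | p4:(5,0)->(5,1)
Step 4: p0:escaped | p1:(5,3)->(5,2)->EXIT | p2:escaped | p3:(4,3)->(5,3) | p4:(5,1)->(5,2)->EXIT

ESCAPED ESCAPED ESCAPED (5,3) ESCAPED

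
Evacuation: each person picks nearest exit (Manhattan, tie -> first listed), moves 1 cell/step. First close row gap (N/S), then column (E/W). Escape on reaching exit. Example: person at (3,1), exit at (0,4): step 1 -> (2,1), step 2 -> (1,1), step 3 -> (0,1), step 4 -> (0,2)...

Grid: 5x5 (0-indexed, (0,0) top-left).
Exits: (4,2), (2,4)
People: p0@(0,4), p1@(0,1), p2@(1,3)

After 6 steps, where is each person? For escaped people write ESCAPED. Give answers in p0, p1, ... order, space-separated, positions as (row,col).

Step 1: p0:(0,4)->(1,4) | p1:(0,1)->(1,1) | p2:(1,3)->(2,3)
Step 2: p0:(1,4)->(2,4)->EXIT | p1:(1,1)->(2,1) | p2:(2,3)->(2,4)->EXIT
Step 3: p0:escaped | p1:(2,1)->(3,1) | p2:escaped
Step 4: p0:escaped | p1:(3,1)->(4,1) | p2:escaped
Step 5: p0:escaped | p1:(4,1)->(4,2)->EXIT | p2:escaped

ESCAPED ESCAPED ESCAPED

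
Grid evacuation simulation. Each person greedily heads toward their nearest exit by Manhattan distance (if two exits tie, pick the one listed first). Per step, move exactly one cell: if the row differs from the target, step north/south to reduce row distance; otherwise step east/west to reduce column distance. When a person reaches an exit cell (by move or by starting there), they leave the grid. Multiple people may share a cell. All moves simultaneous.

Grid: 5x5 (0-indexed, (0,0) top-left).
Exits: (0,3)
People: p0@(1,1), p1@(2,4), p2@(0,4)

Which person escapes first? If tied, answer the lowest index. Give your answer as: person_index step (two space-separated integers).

Answer: 2 1

Derivation:
Step 1: p0:(1,1)->(0,1) | p1:(2,4)->(1,4) | p2:(0,4)->(0,3)->EXIT
Step 2: p0:(0,1)->(0,2) | p1:(1,4)->(0,4) | p2:escaped
Step 3: p0:(0,2)->(0,3)->EXIT | p1:(0,4)->(0,3)->EXIT | p2:escaped
Exit steps: [3, 3, 1]
First to escape: p2 at step 1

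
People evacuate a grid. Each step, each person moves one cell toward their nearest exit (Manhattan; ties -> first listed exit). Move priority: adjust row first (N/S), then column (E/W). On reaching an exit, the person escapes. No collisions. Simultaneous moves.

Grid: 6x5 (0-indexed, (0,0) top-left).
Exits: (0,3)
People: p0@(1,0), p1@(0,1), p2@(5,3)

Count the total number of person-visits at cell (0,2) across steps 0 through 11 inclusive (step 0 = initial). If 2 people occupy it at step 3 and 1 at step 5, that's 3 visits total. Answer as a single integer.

Answer: 2

Derivation:
Step 0: p0@(1,0) p1@(0,1) p2@(5,3) -> at (0,2): 0 [-], cum=0
Step 1: p0@(0,0) p1@(0,2) p2@(4,3) -> at (0,2): 1 [p1], cum=1
Step 2: p0@(0,1) p1@ESC p2@(3,3) -> at (0,2): 0 [-], cum=1
Step 3: p0@(0,2) p1@ESC p2@(2,3) -> at (0,2): 1 [p0], cum=2
Step 4: p0@ESC p1@ESC p2@(1,3) -> at (0,2): 0 [-], cum=2
Step 5: p0@ESC p1@ESC p2@ESC -> at (0,2): 0 [-], cum=2
Total visits = 2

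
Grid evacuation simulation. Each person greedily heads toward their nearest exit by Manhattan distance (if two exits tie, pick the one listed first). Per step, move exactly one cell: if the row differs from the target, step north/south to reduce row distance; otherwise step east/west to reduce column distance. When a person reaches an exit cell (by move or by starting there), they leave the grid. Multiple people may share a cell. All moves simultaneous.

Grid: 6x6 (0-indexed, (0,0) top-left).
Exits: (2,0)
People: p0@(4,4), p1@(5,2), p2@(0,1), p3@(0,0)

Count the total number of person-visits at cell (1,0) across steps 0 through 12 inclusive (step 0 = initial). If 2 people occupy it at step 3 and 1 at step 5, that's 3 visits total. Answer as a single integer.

Answer: 1

Derivation:
Step 0: p0@(4,4) p1@(5,2) p2@(0,1) p3@(0,0) -> at (1,0): 0 [-], cum=0
Step 1: p0@(3,4) p1@(4,2) p2@(1,1) p3@(1,0) -> at (1,0): 1 [p3], cum=1
Step 2: p0@(2,4) p1@(3,2) p2@(2,1) p3@ESC -> at (1,0): 0 [-], cum=1
Step 3: p0@(2,3) p1@(2,2) p2@ESC p3@ESC -> at (1,0): 0 [-], cum=1
Step 4: p0@(2,2) p1@(2,1) p2@ESC p3@ESC -> at (1,0): 0 [-], cum=1
Step 5: p0@(2,1) p1@ESC p2@ESC p3@ESC -> at (1,0): 0 [-], cum=1
Step 6: p0@ESC p1@ESC p2@ESC p3@ESC -> at (1,0): 0 [-], cum=1
Total visits = 1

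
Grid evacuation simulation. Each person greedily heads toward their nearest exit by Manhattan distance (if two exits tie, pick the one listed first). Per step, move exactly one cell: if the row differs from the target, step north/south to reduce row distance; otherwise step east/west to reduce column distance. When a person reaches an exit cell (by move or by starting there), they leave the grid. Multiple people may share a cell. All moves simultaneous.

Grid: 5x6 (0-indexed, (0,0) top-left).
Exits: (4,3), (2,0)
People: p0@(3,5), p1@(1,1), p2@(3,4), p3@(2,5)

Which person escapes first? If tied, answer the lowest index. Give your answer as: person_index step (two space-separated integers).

Step 1: p0:(3,5)->(4,5) | p1:(1,1)->(2,1) | p2:(3,4)->(4,4) | p3:(2,5)->(3,5)
Step 2: p0:(4,5)->(4,4) | p1:(2,1)->(2,0)->EXIT | p2:(4,4)->(4,3)->EXIT | p3:(3,5)->(4,5)
Step 3: p0:(4,4)->(4,3)->EXIT | p1:escaped | p2:escaped | p3:(4,5)->(4,4)
Step 4: p0:escaped | p1:escaped | p2:escaped | p3:(4,4)->(4,3)->EXIT
Exit steps: [3, 2, 2, 4]
First to escape: p1 at step 2

Answer: 1 2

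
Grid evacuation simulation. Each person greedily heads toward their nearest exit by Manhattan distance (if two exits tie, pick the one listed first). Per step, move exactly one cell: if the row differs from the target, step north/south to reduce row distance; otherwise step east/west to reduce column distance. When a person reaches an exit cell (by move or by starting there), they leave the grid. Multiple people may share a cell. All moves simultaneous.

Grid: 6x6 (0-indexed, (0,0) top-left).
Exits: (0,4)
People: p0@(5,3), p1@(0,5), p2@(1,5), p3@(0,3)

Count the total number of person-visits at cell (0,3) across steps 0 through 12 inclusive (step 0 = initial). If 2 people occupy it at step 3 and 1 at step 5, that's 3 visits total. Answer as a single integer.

Answer: 2

Derivation:
Step 0: p0@(5,3) p1@(0,5) p2@(1,5) p3@(0,3) -> at (0,3): 1 [p3], cum=1
Step 1: p0@(4,3) p1@ESC p2@(0,5) p3@ESC -> at (0,3): 0 [-], cum=1
Step 2: p0@(3,3) p1@ESC p2@ESC p3@ESC -> at (0,3): 0 [-], cum=1
Step 3: p0@(2,3) p1@ESC p2@ESC p3@ESC -> at (0,3): 0 [-], cum=1
Step 4: p0@(1,3) p1@ESC p2@ESC p3@ESC -> at (0,3): 0 [-], cum=1
Step 5: p0@(0,3) p1@ESC p2@ESC p3@ESC -> at (0,3): 1 [p0], cum=2
Step 6: p0@ESC p1@ESC p2@ESC p3@ESC -> at (0,3): 0 [-], cum=2
Total visits = 2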